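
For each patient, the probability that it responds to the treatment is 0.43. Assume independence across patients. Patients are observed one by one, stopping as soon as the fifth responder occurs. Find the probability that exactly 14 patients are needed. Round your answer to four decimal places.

0.0668

Y = trial on which the fifth success occurs; negative binomial, r=5, p=0.43.
P(Y=14) = C(13,4) · p^5 · (1−p)^9
= 715 · 0.014701 · 0.0063515 = 0.066761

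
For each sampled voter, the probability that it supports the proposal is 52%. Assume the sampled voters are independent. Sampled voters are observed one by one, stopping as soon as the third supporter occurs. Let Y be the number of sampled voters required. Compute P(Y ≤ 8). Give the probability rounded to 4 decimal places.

0.8802

Finishing within 8 sampled voters ⇔ at least 3 successes in the first 8. With X ~ Binomial(8, 0.52), P(Y ≤ 8) = 1 − P(X ≤ 2).
  k=0: C(8,0)·0.52^0·0.48^8 = 0.002818
  k=1: C(8,1)·0.52^1·0.48^7 = 0.024422
  k=2: C(8,2)·0.52^2·0.48^6 = 0.092600
1 − 0.119840 = 0.880160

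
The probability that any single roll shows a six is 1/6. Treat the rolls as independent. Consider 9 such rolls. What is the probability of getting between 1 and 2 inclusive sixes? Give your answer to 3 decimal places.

X ~ Binomial(9, 0.166667); P(1 ≤ X ≤ 2) = Σ C(9,k) p^k (1−p)^(9−k) over k:
  k=1: C(9,1)·0.166667^1·0.833333^8 = 0.34885
  k=2: C(9,2)·0.166667^2·0.833333^7 = 0.27908
Total = 0.62793

0.628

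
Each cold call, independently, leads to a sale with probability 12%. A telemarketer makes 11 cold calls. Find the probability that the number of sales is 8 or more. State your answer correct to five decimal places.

X ~ Binomial(11, 0.12); P(X ≥ 8) = Σ C(11,k) p^k (1−p)^(11−k) over k:
  k=8: C(11,8)·0.12^8·0.88^3 = 0.0000048
  k=9: C(11,9)·0.12^9·0.88^2 = 0.0000002
  k=10: C(11,10)·0.12^10·0.88^1 = 0.0000000
  k=11: C(11,11)·0.12^11·0.88^0 = 0.0000000
Total = 0.0000051

0.00001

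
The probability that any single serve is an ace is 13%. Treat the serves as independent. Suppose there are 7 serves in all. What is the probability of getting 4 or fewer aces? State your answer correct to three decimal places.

0.999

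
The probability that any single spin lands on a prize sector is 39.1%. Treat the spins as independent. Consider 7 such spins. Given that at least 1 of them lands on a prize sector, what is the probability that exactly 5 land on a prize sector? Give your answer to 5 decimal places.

0.07346

X ~ Binomial(7, 0.391). Want P(X=5 | X≥1) = P(X=5) / P(X≥1).
P(X=5) = C(7,5)·0.391^5·0.609^2 = 0.0711767
P(X≥1) = 1 − 0.0310686 = 0.9689314
Ratio = 0.0711767 / 0.9689314 = 0.0734589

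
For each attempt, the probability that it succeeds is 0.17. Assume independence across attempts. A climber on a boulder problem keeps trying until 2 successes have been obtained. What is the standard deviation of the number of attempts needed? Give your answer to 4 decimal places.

7.5789

Y = total attempts until the second success; negative binomial with r=2, p=0.17.
SD(Y) = √[r(1−p)/p²] = √(57.439446) = 7.578882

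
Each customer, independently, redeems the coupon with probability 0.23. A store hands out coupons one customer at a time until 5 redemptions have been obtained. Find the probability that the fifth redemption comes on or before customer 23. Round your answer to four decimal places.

Finishing within 23 customers ⇔ at least 5 successes in the first 23. With X ~ Binomial(23, 0.23), P(Y ≤ 23) = 1 − P(X ≤ 4).
  k=0: C(23,0)·0.23^0·0.77^23 = 0.002451
  k=1: C(23,1)·0.23^1·0.77^22 = 0.016836
  k=2: C(23,2)·0.23^2·0.77^21 = 0.055320
  k=3: C(23,3)·0.23^3·0.77^20 = 0.115669
  k=4: C(23,4)·0.23^4·0.77^19 = 0.172752
1 − 0.363028 = 0.636972

0.6370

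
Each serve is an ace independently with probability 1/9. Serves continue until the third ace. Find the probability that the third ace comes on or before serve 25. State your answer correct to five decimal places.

0.53625

Finishing within 25 serves ⇔ at least 3 successes in the first 25. With X ~ Binomial(25, 0.111111), P(Y ≤ 25) = 1 − P(X ≤ 2).
  k=0: C(25,0)·0.111111^0·0.888889^25 = 0.0526244
  k=1: C(25,1)·0.111111^1·0.888889^24 = 0.1644512
  k=2: C(25,2)·0.111111^2·0.888889^23 = 0.2466768
1 − 0.4637523 = 0.5362477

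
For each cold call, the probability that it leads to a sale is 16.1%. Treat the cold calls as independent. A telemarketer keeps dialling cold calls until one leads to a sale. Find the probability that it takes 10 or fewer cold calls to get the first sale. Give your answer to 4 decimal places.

0.8272

Y = number of cold calls to the first success; geometric, p = 0.161.
P(Y ≤ 10) = 1 − (1−p)^10 = 1 − 0.172830 = 0.827170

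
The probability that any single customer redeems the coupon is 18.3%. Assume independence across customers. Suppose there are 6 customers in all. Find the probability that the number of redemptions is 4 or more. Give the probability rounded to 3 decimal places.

0.012

X ~ Binomial(6, 0.183); P(X ≥ 4) = Σ C(6,k) p^k (1−p)^(6−k) over k:
  k=4: C(6,4)·0.183^4·0.817^2 = 0.01123
  k=5: C(6,5)·0.183^5·0.817^1 = 0.00101
  k=6: C(6,6)·0.183^6·0.817^0 = 0.00004
Total = 0.01227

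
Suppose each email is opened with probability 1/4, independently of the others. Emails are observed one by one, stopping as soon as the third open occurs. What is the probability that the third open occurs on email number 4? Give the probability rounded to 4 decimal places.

0.0352

Y = trial on which the third success occurs; negative binomial, r=3, p=0.25.
P(Y=4) = C(3,2) · p^3 · (1−p)^1
= 3 · 0.015625 · 0.75 = 0.035156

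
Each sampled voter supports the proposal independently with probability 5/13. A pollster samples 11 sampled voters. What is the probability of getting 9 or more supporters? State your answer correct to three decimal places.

0.004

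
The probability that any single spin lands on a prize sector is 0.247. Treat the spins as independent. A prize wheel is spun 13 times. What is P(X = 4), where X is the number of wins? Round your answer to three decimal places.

0.207

X ~ Binomial(n=13, p=0.247).
P(X=4) = C(13,4) · p^4 · (1−p)^9
= 715 · 0.0037221 · 0.077831 = 0.20713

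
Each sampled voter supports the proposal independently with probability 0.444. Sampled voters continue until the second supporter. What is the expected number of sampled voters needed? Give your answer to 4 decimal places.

Y = total sampled voters until the second success; negative binomial with r=2, p=0.444.
E[Y] = r / p = 2 / 0.444 = 4.504505

4.5045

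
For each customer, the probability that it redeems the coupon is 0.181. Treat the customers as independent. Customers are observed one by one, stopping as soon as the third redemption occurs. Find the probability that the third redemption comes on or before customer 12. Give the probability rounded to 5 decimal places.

Finishing within 12 customers ⇔ at least 3 successes in the first 12. With X ~ Binomial(12, 0.181), P(Y ≤ 12) = 1 − P(X ≤ 2).
  k=0: C(12,0)·0.181^0·0.819^12 = 0.0910766
  k=1: C(12,1)·0.181^1·0.819^11 = 0.2415365
  k=2: C(12,2)·0.181^2·0.819^10 = 0.2935892
1 − 0.6262023 = 0.3737977

0.37380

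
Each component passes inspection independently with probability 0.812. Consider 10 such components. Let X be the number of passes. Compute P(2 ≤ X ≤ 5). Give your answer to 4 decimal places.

0.0255

X ~ Binomial(10, 0.812); P(2 ≤ X ≤ 5) = Σ C(10,k) p^k (1−p)^(10−k) over k:
  k=2: C(10,2)·0.812^2·0.188^8 = 0.000046
  k=3: C(10,3)·0.812^3·0.188^7 = 0.000533
  k=4: C(10,4)·0.812^4·0.188^6 = 0.004031
  k=5: C(10,5)·0.812^5·0.188^5 = 0.020892
Total = 0.025502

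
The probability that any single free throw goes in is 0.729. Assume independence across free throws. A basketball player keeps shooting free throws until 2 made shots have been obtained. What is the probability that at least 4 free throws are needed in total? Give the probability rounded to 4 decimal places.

0.1805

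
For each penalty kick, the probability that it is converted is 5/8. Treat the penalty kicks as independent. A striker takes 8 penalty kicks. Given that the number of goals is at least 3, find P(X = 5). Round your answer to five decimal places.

0.29216

X ~ Binomial(8, 0.625). Want P(X=5 | X≥3) = P(X=5) / P(X≥3).
P(X=5) = C(8,5)·0.625^5·0.375^3 = 0.2816319
P(X≥3) = 1 − 0.0003911 − 0.0052142 − 0.0304163 = 0.9639785
Ratio = 0.2816319 / 0.9639785 = 0.2921558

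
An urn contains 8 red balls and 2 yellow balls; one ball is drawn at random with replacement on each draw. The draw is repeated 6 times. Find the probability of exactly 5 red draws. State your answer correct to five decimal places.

0.39322

X ~ Binomial(n=6, p=0.80).
P(X=5) = C(6,5) · p^5 · (1−p)^1
= 6 · 0.32768 · 0.2 = 0.3932160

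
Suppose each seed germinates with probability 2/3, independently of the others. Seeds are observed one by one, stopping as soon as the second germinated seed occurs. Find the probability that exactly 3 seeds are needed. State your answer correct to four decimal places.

0.2963

Y = trial on which the second success occurs; negative binomial, r=2, p=0.666667.
P(Y=3) = C(2,1) · p^2 · (1−p)^1
= 2 · 0.44444 · 0.33333 = 0.296296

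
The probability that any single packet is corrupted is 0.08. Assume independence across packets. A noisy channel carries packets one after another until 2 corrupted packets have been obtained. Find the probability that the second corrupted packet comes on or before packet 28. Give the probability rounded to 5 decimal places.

Finishing within 28 packets ⇔ at least 2 successes in the first 28. With X ~ Binomial(28, 0.08), P(Y ≤ 28) = 1 − P(X ≤ 1).
  k=0: C(28,0)·0.08^0·0.92^28 = 0.0968410
  k=1: C(28,1)·0.08^1·0.92^27 = 0.2357867
1 − 0.3326277 = 0.6673723

0.66737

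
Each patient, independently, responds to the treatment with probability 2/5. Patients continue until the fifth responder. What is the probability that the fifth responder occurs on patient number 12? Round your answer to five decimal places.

Y = trial on which the fifth success occurs; negative binomial, r=5, p=0.40.
P(Y=12) = C(11,4) · p^5 · (1−p)^7
= 330 · 0.01024 · 0.027994 = 0.0945960

0.09460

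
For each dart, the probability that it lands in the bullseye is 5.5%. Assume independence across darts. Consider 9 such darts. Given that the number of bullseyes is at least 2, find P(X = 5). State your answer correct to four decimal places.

0.0006

X ~ Binomial(9, 0.055). Want P(X=5 | X≥2) = P(X=5) / P(X≥2).
P(X=5) = C(9,5)·0.055^5·0.945^4 = 0.000051
P(X≥2) = 1 − 0.601016 − 0.314818 = 0.084166
Ratio = 0.000051 / 0.084166 = 0.000601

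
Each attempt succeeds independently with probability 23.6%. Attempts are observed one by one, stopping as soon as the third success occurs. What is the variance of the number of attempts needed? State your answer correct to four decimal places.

Y = total attempts until the third success; negative binomial with r=3, p=0.236.
Var(Y) = r(1−p)/p² = 3·0.764 / 0.236² = 41.151968

41.1520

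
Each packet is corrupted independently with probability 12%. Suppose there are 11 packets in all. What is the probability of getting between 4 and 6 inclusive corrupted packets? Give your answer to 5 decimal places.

X ~ Binomial(11, 0.12); P(4 ≤ X ≤ 6) = Σ C(11,k) p^k (1−p)^(11−k) over k:
  k=4: C(11,4)·0.12^4·0.88^7 = 0.0279652
  k=5: C(11,5)·0.12^5·0.88^6 = 0.0053388
  k=6: C(11,6)·0.12^6·0.88^5 = 0.0007280
Total = 0.0340320

0.03403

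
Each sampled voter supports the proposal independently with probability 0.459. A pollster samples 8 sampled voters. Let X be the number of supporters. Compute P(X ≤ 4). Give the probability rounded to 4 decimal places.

X ~ Binomial(8, 0.459); P(X ≤ 4) = Σ C(8,k) p^k (1−p)^(8−k) over k:
  k=0: C(8,0)·0.459^0·0.541^8 = 0.007338
  k=1: C(8,1)·0.459^1·0.541^7 = 0.049806
  k=2: C(8,2)·0.459^2·0.541^6 = 0.147900
  k=3: C(8,3)·0.459^3·0.541^5 = 0.250965
  k=4: C(8,4)·0.459^4·0.541^4 = 0.266157
Total = 0.722165

0.7222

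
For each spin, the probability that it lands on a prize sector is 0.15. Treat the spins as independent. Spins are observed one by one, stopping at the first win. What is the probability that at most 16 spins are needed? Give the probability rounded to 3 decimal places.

0.926

Y = number of spins to the first success; geometric, p = 0.15.
P(Y ≤ 16) = 1 − (1−p)^16 = 1 − 0.07425 = 0.92575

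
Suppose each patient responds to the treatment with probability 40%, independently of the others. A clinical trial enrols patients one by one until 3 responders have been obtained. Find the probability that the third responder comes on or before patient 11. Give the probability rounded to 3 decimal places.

0.881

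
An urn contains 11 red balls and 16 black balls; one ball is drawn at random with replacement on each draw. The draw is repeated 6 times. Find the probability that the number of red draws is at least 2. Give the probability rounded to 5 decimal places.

X ~ Binomial(6, 0.407407); P(X ≥ 2) = Σ C(6,k) p^k (1−p)^(6−k) over k:
  k=2: C(6,2)·0.407407^2·0.592593^4 = 0.3070252
  k=3: C(6,3)·0.407407^3·0.592593^3 = 0.2814397
  k=4: C(6,4)·0.407407^4·0.592593^2 = 0.1451174
  k=5: C(6,5)·0.407407^5·0.592593^1 = 0.0399073
  k=6: C(6,6)·0.407407^6·0.592593^0 = 0.0045727
Total = 0.7780622

0.77806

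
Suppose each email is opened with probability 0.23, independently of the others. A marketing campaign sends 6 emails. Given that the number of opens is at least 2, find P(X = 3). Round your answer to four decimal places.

X ~ Binomial(6, 0.23). Want P(X=3 | X≥2) = P(X=3) / P(X≥2).
P(X=3) = C(6,3)·0.23^3·0.77^3 = 0.111093
P(X≥2) = 1 − 0.208422 − 0.373536 = 0.418041
Ratio = 0.111093 / 0.418041 = 0.265746

0.2657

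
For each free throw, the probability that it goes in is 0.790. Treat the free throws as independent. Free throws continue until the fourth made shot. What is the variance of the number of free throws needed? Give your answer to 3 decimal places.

Y = total free throws until the fourth success; negative binomial with r=4, p=0.79.
Var(Y) = r(1−p)/p² = 4·0.21 / 0.79² = 1.34594

1.346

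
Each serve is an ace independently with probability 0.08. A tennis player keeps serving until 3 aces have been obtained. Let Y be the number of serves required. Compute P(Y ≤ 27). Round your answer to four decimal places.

Finishing within 27 serves ⇔ at least 3 successes in the first 27. With X ~ Binomial(27, 0.08), P(Y ≤ 27) = 1 − P(X ≤ 2).
  k=0: C(27,0)·0.08^0·0.92^27 = 0.105262
  k=1: C(27,1)·0.08^1·0.92^26 = 0.247137
  k=2: C(27,2)·0.08^2·0.92^25 = 0.279372
1 − 0.631771 = 0.368229

0.3682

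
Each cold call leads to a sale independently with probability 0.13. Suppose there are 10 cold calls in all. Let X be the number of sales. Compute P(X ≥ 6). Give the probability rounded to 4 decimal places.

X ~ Binomial(10, 0.13); P(X ≥ 6) = Σ C(10,k) p^k (1−p)^(10−k) over k:
  k=6: C(10,6)·0.13^6·0.87^4 = 0.000581
  k=7: C(10,7)·0.13^7·0.87^3 = 0.000050
  k=8: C(10,8)·0.13^8·0.87^2 = 0.000003
  k=9: C(10,9)·0.13^9·0.87^1 = 0.000000
  k=10: C(10,10)·0.13^10·0.87^0 = 0.000000
Total = 0.000633

0.0006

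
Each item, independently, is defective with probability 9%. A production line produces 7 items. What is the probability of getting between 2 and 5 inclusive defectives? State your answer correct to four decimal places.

X ~ Binomial(7, 0.09); P(2 ≤ X ≤ 5) = Σ C(7,k) p^k (1−p)^(7−k) over k:
  k=2: C(7,2)·0.09^2·0.91^5 = 0.106148
  k=3: C(7,3)·0.09^3·0.91^4 = 0.017497
  k=4: C(7,4)·0.09^4·0.91^3 = 0.001730
  k=5: C(7,5)·0.09^5·0.91^2 = 0.000103
Total = 0.125478

0.1255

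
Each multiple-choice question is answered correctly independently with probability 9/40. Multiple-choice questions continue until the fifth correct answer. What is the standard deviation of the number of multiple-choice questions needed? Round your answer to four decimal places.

Y = total multiple-choice questions until the fifth success; negative binomial with r=5, p=0.225.
SD(Y) = √[r(1−p)/p²] = √(76.543210) = 8.748898

8.7489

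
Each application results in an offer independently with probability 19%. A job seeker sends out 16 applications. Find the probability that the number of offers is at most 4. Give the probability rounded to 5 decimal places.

X ~ Binomial(16, 0.19); P(X ≤ 4) = Σ C(16,k) p^k (1−p)^(16−k) over k:
  k=0: C(16,0)·0.19^0·0.81^16 = 0.0343368
  k=1: C(16,1)·0.19^1·0.81^15 = 0.1288691
  k=2: C(16,2)·0.19^2·0.81^14 = 0.2267142
  k=3: C(16,3)·0.19^3·0.81^13 = 0.2481727
  k=4: C(16,4)·0.19^4·0.81^12 = 0.1891934
Total = 0.8272863

0.82729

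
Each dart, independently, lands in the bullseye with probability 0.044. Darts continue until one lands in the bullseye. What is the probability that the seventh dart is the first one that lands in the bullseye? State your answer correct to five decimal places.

0.03359

Geometric (trials to first success), p = 0.044.
P(Y = 7) = (1−p)^6 · p = 0.76339 · 0.044 = 0.0335892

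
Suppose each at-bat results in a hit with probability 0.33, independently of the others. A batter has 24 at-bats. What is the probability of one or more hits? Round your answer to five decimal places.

P(at least one) = 1 − P(none) = 1 − (1 − 0.33)^24
= 1 − 0.0000670 = 0.9999330

0.99993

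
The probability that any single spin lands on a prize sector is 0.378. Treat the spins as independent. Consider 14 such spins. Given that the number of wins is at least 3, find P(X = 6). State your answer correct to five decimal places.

0.20789

X ~ Binomial(14, 0.378). Want P(X=6 | X≥3) = P(X=6) / P(X≥3).
P(X=6) = C(14,6)·0.378^6·0.622^8 = 0.1962588
P(X≥3) = 1 − 0.0012974 − 0.0110381 − 0.0436023 = 0.9440622
Ratio = 0.1962588 / 0.9440622 = 0.2078876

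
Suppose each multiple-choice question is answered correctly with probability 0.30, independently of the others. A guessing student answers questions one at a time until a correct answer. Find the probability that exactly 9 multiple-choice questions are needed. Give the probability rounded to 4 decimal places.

Geometric (trials to first success), p = 0.30.
P(Y = 9) = (1−p)^8 · p = 0.057648 · 0.30 = 0.017294

0.0173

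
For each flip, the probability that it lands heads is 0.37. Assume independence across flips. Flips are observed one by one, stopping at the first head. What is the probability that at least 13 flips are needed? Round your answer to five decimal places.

0.00391

Y = number of flips to the first success; geometric, p = 0.37.
P(Y > 12) = P(first 12 all fail) = (1−p)^12 = 0.0039092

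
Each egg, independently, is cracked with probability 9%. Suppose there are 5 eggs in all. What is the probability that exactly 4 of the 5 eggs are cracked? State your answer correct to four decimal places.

X ~ Binomial(n=5, p=0.09).
P(X=4) = C(5,4) · p^4 · (1−p)^1
= 5 · 6.561e-05 · 0.91 = 0.000299

0.0003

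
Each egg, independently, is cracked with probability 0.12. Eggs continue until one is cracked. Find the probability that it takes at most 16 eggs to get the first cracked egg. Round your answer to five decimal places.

Y = number of eggs to the first success; geometric, p = 0.12.
P(Y ≤ 16) = 1 − (1−p)^16 = 1 − 0.1293370 = 0.8706630

0.87066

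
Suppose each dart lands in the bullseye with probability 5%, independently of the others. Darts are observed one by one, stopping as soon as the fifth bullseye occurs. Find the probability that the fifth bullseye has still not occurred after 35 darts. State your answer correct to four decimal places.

0.9710

Needing more than 35 darts ⇔ fewer than 5 successes in the first 35. With X ~ Binomial(35, 0.05), P(Y > 35) = P(X ≤ 4).
  k=0: C(35,0)·0.05^0·0.95^35 = 0.166083
  k=1: C(35,1)·0.05^1·0.95^34 = 0.305943
  k=2: C(35,2)·0.05^2·0.95^33 = 0.273739
  k=3: C(35,3)·0.05^3·0.95^32 = 0.158480
  k=4: C(35,4)·0.05^4·0.95^31 = 0.066729
P(X ≤ 4) = 0.970974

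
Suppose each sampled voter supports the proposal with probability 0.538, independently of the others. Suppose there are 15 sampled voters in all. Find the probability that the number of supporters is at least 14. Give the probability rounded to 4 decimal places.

X ~ Binomial(15, 0.538); P(X ≥ 14) = Σ C(15,k) p^k (1−p)^(15−k) over k:
  k=14: C(15,14)·0.538^14·0.462^1 = 0.001179
  k=15: C(15,15)·0.538^15·0.462^0 = 0.000092
Total = 0.001271

0.0013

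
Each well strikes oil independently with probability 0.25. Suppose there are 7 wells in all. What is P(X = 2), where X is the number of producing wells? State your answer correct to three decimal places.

0.311

X ~ Binomial(n=7, p=0.25).
P(X=2) = C(7,2) · p^2 · (1−p)^5
= 21 · 0.0625 · 0.2373 = 0.31146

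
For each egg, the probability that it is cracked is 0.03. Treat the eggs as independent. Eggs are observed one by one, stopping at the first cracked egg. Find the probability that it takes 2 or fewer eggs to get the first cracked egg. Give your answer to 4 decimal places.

0.0591

Y = number of eggs to the first success; geometric, p = 0.03.
P(Y ≤ 2) = 1 − (1−p)^2 = 1 − 0.940900 = 0.059100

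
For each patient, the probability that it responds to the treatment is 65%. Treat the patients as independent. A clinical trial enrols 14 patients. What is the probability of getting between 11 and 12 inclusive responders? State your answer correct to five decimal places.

X ~ Binomial(14, 0.65); P(11 ≤ X ≤ 12) = Σ C(14,k) p^k (1−p)^(14−k) over k:
  k=11: C(14,11)·0.65^11·0.35^3 = 0.1365691
  k=12: C(14,12)·0.65^12·0.35^2 = 0.0634071
Total = 0.1999762

0.19998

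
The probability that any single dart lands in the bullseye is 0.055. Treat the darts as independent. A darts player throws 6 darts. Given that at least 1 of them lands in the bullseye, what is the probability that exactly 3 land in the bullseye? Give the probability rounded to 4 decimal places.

0.0098

X ~ Binomial(6, 0.055). Want P(X=3 | X≥1) = P(X=3) / P(X≥1).
P(X=3) = C(6,3)·0.055^3·0.945^3 = 0.002808
P(X≥1) = 1 − 0.712182 = 0.287818
Ratio = 0.002808 / 0.287818 = 0.009757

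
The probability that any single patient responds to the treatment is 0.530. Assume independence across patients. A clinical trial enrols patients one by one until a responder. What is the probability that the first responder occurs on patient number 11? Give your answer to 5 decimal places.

0.00028

Geometric (trials to first success), p = 0.53.
P(Y = 11) = (1−p)^10 · p = 0.00052599 · 0.53 = 0.0002788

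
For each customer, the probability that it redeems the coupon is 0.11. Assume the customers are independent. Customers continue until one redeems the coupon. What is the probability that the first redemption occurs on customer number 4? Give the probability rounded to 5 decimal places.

0.07755

Geometric (trials to first success), p = 0.11.
P(Y = 4) = (1−p)^3 · p = 0.70497 · 0.11 = 0.0775466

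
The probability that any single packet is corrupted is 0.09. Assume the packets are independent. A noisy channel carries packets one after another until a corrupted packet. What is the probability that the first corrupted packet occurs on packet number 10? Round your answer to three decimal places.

0.039

Geometric (trials to first success), p = 0.09.
P(Y = 10) = (1−p)^9 · p = 0.42793 · 0.09 = 0.03851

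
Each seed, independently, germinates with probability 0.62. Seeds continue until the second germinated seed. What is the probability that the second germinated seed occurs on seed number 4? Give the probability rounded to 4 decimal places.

Y = trial on which the second success occurs; negative binomial, r=2, p=0.62.
P(Y=4) = C(3,1) · p^2 · (1−p)^2
= 3 · 0.3844 · 0.1444 = 0.166522

0.1665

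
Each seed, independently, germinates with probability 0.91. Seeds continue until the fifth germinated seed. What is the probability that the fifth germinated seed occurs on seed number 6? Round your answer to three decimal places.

0.281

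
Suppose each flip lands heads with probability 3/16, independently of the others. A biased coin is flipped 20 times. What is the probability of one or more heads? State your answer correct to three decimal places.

P(at least one) = 1 − P(none) = 1 − (1 − 0.1875)^20
= 1 − 0.01572 = 0.98428

0.984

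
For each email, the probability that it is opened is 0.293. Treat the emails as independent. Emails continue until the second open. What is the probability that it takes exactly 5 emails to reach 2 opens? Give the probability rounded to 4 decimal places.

Y = trial on which the second success occurs; negative binomial, r=2, p=0.293.
P(Y=5) = C(4,1) · p^2 · (1−p)^3
= 4 · 0.085849 · 0.35339 = 0.121354

0.1214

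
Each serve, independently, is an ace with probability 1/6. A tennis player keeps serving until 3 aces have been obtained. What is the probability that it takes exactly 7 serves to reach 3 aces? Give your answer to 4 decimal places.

Y = trial on which the third success occurs; negative binomial, r=3, p=0.166667.
P(Y=7) = C(6,2) · p^3 · (1−p)^4
= 15 · 0.0046296 · 0.48225 = 0.033490

0.0335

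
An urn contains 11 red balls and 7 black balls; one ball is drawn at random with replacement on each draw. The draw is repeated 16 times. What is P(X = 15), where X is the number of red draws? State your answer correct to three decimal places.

X ~ Binomial(n=16, p=0.611111).
P(X=15) = C(16,15) · p^15 · (1−p)^1
= 16 · 0.00061916 · 0.38889 = 0.00385

0.004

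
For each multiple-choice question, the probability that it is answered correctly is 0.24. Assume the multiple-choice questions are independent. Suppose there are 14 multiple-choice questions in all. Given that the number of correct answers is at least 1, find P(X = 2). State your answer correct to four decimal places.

X ~ Binomial(14, 0.24). Want P(X=2 | X≥1) = P(X=2) / P(X≥1).
P(X=2) = C(14,2)·0.24^2·0.76^12 = 0.194638
P(X≥1) = 1 − 0.021448 = 0.978552
Ratio = 0.194638 / 0.978552 = 0.198904

0.1989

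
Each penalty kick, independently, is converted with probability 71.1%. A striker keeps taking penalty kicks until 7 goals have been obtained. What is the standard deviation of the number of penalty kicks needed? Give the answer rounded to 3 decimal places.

2.000

Y = total penalty kicks until the seventh success; negative binomial with r=7, p=0.711.
SD(Y) = √[r(1−p)/p²] = √(4.00181) = 2.00045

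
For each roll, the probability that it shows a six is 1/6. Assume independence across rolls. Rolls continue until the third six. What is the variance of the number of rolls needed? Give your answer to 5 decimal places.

Y = total rolls until the third success; negative binomial with r=3, p=0.166667.
Var(Y) = r(1−p)/p² = 3·0.833333 / 0.166667² = 90.0000000

90.00000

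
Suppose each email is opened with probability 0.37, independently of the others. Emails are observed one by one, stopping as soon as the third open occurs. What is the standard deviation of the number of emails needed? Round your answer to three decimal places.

Y = total emails until the third success; negative binomial with r=3, p=0.37.
SD(Y) = √[r(1−p)/p²] = √(13.80570) = 3.71560

3.716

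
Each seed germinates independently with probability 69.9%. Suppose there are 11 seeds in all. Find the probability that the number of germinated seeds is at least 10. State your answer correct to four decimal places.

X ~ Binomial(11, 0.699); P(X ≥ 10) = Σ C(11,k) p^k (1−p)^(11−k) over k:
  k=10: C(11,10)·0.699^10·0.301^1 = 0.092200
  k=11: C(11,11)·0.699^11·0.301^0 = 0.019465
Total = 0.111665

0.1117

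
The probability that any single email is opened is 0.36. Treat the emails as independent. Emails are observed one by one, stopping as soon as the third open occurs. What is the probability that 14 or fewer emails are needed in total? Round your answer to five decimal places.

Finishing within 14 emails ⇔ at least 3 successes in the first 14. With X ~ Binomial(14, 0.36), P(Y ≤ 14) = 1 − P(X ≤ 2).
  k=0: C(14,0)·0.36^0·0.64^14 = 0.0019343
  k=1: C(14,1)·0.36^1·0.64^13 = 0.0152325
  k=2: C(14,2)·0.36^2·0.64^12 = 0.0556937
1 − 0.0728604 = 0.9271396

0.92714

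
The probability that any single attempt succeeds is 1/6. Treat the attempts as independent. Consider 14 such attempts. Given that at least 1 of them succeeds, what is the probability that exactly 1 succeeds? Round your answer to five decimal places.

X ~ Binomial(14, 0.166667). Want P(X=1 | X≥1) = P(X=1) / P(X≥1).
P(X=1) = C(14,1)·0.166667^1·0.833333^13 = 0.2180824
P(X≥1) = 1 − 0.0778866 = 0.9221134
Ratio = 0.2180824 / 0.9221134 = 0.2365028

0.23650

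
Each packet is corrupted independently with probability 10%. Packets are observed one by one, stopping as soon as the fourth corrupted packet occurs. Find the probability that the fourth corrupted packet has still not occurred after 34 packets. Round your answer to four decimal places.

Needing more than 34 packets ⇔ fewer than 4 successes in the first 34. With X ~ Binomial(34, 0.10), P(Y > 34) = P(X ≤ 3).
  k=0: C(34,0)·0.10^0·0.90^34 = 0.027813
  k=1: C(34,1)·0.10^1·0.90^33 = 0.105071
  k=2: C(34,2)·0.10^2·0.90^32 = 0.192630
  k=3: C(34,3)·0.10^3·0.90^31 = 0.228302
P(X ≤ 3) = 0.553815

0.5538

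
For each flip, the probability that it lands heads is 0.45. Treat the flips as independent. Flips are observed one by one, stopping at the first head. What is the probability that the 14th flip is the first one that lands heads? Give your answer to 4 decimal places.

0.0002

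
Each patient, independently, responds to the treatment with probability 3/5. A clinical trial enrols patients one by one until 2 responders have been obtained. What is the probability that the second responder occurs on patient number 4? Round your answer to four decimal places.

0.1728

Y = trial on which the second success occurs; negative binomial, r=2, p=0.60.
P(Y=4) = C(3,1) · p^2 · (1−p)^2
= 3 · 0.36 · 0.16 = 0.172800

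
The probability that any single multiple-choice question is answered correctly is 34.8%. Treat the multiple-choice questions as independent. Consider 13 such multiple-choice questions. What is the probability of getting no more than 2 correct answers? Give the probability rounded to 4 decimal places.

X ~ Binomial(13, 0.348); P(X ≤ 2) = Σ C(13,k) p^k (1−p)^(13−k) over k:
  k=0: C(13,0)·0.348^0·0.652^13 = 0.003848
  k=1: C(13,1)·0.348^1·0.652^12 = 0.026699
  k=2: C(13,2)·0.348^2·0.652^11 = 0.085502
Total = 0.116049

0.1160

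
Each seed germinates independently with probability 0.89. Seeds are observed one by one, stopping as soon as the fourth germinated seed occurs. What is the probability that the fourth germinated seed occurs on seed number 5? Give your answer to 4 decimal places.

Y = trial on which the fourth success occurs; negative binomial, r=4, p=0.89.
P(Y=5) = C(4,3) · p^4 · (1−p)^1
= 4 · 0.62742 · 0.11 = 0.276066

0.2761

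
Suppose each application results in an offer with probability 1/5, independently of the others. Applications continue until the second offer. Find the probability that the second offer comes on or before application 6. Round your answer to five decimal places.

Finishing within 6 applications ⇔ at least 2 successes in the first 6. With X ~ Binomial(6, 0.20), P(Y ≤ 6) = 1 − P(X ≤ 1).
  k=0: C(6,0)·0.20^0·0.80^6 = 0.2621440
  k=1: C(6,1)·0.20^1·0.80^5 = 0.3932160
1 − 0.6553600 = 0.3446400

0.34464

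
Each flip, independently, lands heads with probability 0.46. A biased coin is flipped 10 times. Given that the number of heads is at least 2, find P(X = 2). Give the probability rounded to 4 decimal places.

0.0703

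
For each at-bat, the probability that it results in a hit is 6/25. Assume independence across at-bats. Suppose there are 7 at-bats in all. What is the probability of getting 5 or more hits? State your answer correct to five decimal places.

0.01072

X ~ Binomial(7, 0.24); P(X ≥ 5) = Σ C(7,k) p^k (1−p)^(7−k) over k:
  k=5: C(7,5)·0.24^5·0.76^2 = 0.0096583
  k=6: C(7,6)·0.24^6·0.76^1 = 0.0010167
  k=7: C(7,7)·0.24^7·0.76^0 = 0.0000459
Total = 0.0107209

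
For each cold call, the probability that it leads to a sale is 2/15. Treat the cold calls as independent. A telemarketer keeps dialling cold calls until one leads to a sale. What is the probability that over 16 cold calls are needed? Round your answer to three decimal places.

0.101

Y = number of cold calls to the first success; geometric, p = 0.133333.
P(Y > 16) = P(first 16 all fail) = (1−p)^16 = 0.10131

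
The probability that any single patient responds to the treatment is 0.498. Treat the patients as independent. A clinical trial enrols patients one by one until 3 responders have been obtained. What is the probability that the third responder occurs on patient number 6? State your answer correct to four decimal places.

0.1562

Y = trial on which the third success occurs; negative binomial, r=3, p=0.498.
P(Y=6) = C(5,2) · p^3 · (1−p)^3
= 10 · 0.12351 · 0.12651 = 0.156243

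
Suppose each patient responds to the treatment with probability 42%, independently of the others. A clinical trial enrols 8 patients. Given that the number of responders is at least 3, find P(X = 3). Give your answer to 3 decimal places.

0.376

X ~ Binomial(8, 0.42). Want P(X=3 | X≥3) = P(X=3) / P(X≥3).
P(X=3) = C(8,3)·0.42^3·0.58^5 = 0.27232
P(X≥3) = 1 − 0.01281 − 0.07419 − 0.18803 = 0.72498
Ratio = 0.27232 / 0.72498 = 0.37562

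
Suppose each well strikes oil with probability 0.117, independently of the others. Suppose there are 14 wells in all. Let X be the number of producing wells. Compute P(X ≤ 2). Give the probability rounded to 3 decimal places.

X ~ Binomial(14, 0.117); P(X ≤ 2) = Σ C(14,k) p^k (1−p)^(14−k) over k:
  k=0: C(14,0)·0.117^0·0.883^14 = 0.17517
  k=1: C(14,1)·0.117^1·0.883^13 = 0.32494
  k=2: C(14,2)·0.117^2·0.883^12 = 0.27986
Total = 0.77997

0.780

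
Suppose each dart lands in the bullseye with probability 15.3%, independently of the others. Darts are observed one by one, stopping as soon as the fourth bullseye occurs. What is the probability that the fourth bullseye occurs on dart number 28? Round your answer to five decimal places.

0.02979

Y = trial on which the fourth success occurs; negative binomial, r=4, p=0.153.
P(Y=28) = C(27,3) · p^4 · (1−p)^24
= 2925 · 0.00054798 · 0.018587 = 0.0297916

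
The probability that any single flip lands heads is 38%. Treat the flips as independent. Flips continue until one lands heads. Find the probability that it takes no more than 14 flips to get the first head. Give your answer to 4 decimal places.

Y = number of flips to the first success; geometric, p = 0.38.
P(Y ≤ 14) = 1 − (1−p)^14 = 1 − 0.001240 = 0.998760

0.9988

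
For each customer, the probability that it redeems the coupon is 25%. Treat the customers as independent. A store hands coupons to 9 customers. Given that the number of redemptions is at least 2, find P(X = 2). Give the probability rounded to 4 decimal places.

0.4293

X ~ Binomial(9, 0.25). Want P(X=2 | X≥2) = P(X=2) / P(X≥2).
P(X=2) = C(9,2)·0.25^2·0.75^7 = 0.300339
P(X≥2) = 1 − 0.075085 − 0.225254 = 0.699661
Ratio = 0.300339 / 0.699661 = 0.429263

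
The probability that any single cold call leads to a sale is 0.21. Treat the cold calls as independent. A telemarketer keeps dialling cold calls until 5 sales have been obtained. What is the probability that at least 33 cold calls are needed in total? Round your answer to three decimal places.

Needing more than 32 cold calls ⇔ fewer than 5 successes in the first 32. With X ~ Binomial(32, 0.21), P(Y > 32) = P(X ≤ 4).
  k=0: C(32,0)·0.21^0·0.79^32 = 0.00053
  k=1: C(32,1)·0.21^1·0.79^31 = 0.00451
  k=2: C(32,2)·0.21^2·0.79^30 = 0.01857
  k=3: C(32,3)·0.21^3·0.79^29 = 0.04935
  k=4: C(32,4)·0.21^4·0.79^28 = 0.09512
P(X ≤ 4) = 0.16807

0.168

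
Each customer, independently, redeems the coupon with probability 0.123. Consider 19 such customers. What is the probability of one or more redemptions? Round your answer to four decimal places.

0.9174

P(at least one) = 1 − P(none) = 1 − (1 − 0.123)^19
= 1 − 0.082602 = 0.917398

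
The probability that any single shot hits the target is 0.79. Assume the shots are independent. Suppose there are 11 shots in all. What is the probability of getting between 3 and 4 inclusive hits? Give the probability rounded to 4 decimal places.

X ~ Binomial(11, 0.79); P(3 ≤ X ≤ 4) = Σ C(11,k) p^k (1−p)^(11−k) over k:
  k=3: C(11,3)·0.79^3·0.21^8 = 0.000308
  k=4: C(11,4)·0.79^4·0.21^7 = 0.002315
Total = 0.002623

0.0026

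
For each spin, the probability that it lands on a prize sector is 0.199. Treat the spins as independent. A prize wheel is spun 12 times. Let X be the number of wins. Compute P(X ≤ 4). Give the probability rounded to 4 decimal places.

0.9288

X ~ Binomial(12, 0.199); P(X ≤ 4) = Σ C(12,k) p^k (1−p)^(12−k) over k:
  k=0: C(12,0)·0.199^0·0.801^12 = 0.069757
  k=1: C(12,1)·0.199^1·0.801^11 = 0.207966
  k=2: C(12,2)·0.199^2·0.801^10 = 0.284168
  k=3: C(12,3)·0.199^3·0.801^9 = 0.235329
  k=4: C(12,4)·0.199^4·0.801^8 = 0.131546
Total = 0.928766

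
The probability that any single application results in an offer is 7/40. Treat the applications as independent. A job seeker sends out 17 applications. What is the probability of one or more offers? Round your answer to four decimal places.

P(at least one) = 1 − P(none) = 1 − (1 − 0.175)^17
= 1 − 0.037994 = 0.962006

0.9620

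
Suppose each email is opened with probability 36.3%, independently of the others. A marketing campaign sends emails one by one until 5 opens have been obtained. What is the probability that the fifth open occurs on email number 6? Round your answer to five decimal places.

0.02007

Y = trial on which the fifth success occurs; negative binomial, r=5, p=0.363.
P(Y=6) = C(5,4) · p^5 · (1−p)^1
= 5 · 0.0063028 · 0.637 = 0.0200744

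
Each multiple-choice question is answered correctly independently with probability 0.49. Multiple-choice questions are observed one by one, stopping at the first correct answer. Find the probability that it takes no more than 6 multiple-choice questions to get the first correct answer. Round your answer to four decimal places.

0.9824

Y = number of multiple-choice questions to the first success; geometric, p = 0.49.
P(Y ≤ 6) = 1 − (1−p)^6 = 1 − 0.017596 = 0.982404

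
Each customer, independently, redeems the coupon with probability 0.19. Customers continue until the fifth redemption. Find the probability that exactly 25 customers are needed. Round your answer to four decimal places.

0.0389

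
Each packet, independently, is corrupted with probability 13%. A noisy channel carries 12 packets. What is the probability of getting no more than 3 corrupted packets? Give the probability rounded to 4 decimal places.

X ~ Binomial(12, 0.13); P(X ≤ 3) = Σ C(12,k) p^k (1−p)^(12−k) over k:
  k=0: C(12,0)·0.13^0·0.87^12 = 0.188032
  k=1: C(12,1)·0.13^1·0.87^11 = 0.337160
  k=2: C(12,2)·0.13^2·0.87^10 = 0.277091
  k=3: C(12,3)·0.13^3·0.87^9 = 0.138015
Total = 0.940298

0.9403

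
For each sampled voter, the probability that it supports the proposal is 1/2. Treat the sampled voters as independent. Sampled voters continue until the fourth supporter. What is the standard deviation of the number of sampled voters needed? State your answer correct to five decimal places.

2.82843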